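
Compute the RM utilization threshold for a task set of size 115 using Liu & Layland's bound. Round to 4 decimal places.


Compute 2^(1/115) = 1.0060455679
Subtract 1: 1.0060455679 - 1 = 0.0060455679
Multiply by n: 115 * 0.0060455679 = 0.6952403085
Round to 4 dp: 0.6952

0.6952


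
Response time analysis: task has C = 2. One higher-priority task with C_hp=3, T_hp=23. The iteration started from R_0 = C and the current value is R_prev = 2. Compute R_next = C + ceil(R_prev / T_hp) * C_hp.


R_next = C + ceil(R_prev / T_hp) * C_hp
ceil(2 / 23) = ceil(0.087) = 1
Interference = 1 * 3 = 3
R_next = 2 + 3 = 5

5


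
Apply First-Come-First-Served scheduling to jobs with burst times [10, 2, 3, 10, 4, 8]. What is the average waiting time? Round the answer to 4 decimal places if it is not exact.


FCFS order (as given): [10, 2, 3, 10, 4, 8]
Waiting times:
  Job 1: wait = 0
  Job 2: wait = 10
  Job 3: wait = 12
  Job 4: wait = 15
  Job 5: wait = 25
  Job 6: wait = 29
Sum of waiting times = 91
Average waiting time = 91/6 = 15.1667

15.1667


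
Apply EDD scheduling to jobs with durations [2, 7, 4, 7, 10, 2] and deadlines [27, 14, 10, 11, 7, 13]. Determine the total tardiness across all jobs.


Sort by due date (EDD order): [(10, 7), (4, 10), (7, 11), (2, 13), (7, 14), (2, 27)]
Compute completion times and tardiness:
  Job 1: p=10, d=7, C=10, tardiness=max(0,10-7)=3
  Job 2: p=4, d=10, C=14, tardiness=max(0,14-10)=4
  Job 3: p=7, d=11, C=21, tardiness=max(0,21-11)=10
  Job 4: p=2, d=13, C=23, tardiness=max(0,23-13)=10
  Job 5: p=7, d=14, C=30, tardiness=max(0,30-14)=16
  Job 6: p=2, d=27, C=32, tardiness=max(0,32-27)=5
Total tardiness = 48

48


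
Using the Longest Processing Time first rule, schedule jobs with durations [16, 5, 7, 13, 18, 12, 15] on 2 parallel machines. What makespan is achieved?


Sort jobs in decreasing order (LPT): [18, 16, 15, 13, 12, 7, 5]
Assign each job to the least loaded machine:
  Machine 1: jobs [18, 13, 12], load = 43
  Machine 2: jobs [16, 15, 7, 5], load = 43
Makespan = max load = 43

43


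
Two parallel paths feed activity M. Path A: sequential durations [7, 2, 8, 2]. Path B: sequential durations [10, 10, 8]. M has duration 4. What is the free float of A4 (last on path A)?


ES(A4) = sum of predecessors on chain A = 17
EF(A4) = ES + duration = 17 + 2 = 19
Successor of A4 is M. ES(M) = max(sum(A), sum(B)) = max(19, 28) = 28
Free float = ES(successor) - EF(current) = 28 - 19 = 9

9


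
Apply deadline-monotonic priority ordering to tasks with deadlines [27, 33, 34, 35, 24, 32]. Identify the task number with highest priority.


Sort tasks by relative deadline (ascending):
  Task 5: deadline = 24
  Task 1: deadline = 27
  Task 6: deadline = 32
  Task 2: deadline = 33
  Task 3: deadline = 34
  Task 4: deadline = 35
Priority order (highest first): [5, 1, 6, 2, 3, 4]
Highest priority task = 5

5


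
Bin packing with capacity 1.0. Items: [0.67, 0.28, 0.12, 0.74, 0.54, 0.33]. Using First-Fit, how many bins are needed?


Place items sequentially using First-Fit:
  Item 0.67 -> new Bin 1
  Item 0.28 -> Bin 1 (now 0.95)
  Item 0.12 -> new Bin 2
  Item 0.74 -> Bin 2 (now 0.86)
  Item 0.54 -> new Bin 3
  Item 0.33 -> Bin 3 (now 0.87)
Total bins used = 3

3


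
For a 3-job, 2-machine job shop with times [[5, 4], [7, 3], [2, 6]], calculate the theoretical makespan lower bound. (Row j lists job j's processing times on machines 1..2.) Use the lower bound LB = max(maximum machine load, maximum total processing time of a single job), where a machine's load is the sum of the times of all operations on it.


Machine loads:
  Machine 1: 5 + 7 + 2 = 14
  Machine 2: 4 + 3 + 6 = 13
Max machine load = 14
Job totals:
  Job 1: 9
  Job 2: 10
  Job 3: 8
Max job total = 10
Lower bound = max(14, 10) = 14

14


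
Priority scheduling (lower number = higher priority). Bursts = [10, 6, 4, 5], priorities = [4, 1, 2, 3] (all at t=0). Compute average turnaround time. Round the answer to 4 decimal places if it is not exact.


Sort by priority (ascending = highest first):
Order: [(1, 6), (2, 4), (3, 5), (4, 10)]
Completion times:
  Priority 1, burst=6, C=6
  Priority 2, burst=4, C=10
  Priority 3, burst=5, C=15
  Priority 4, burst=10, C=25
Average turnaround = 56/4 = 14.0

14.0


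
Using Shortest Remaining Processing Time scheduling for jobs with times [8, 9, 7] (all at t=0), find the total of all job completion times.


Since all jobs arrive at t=0, SRPT equals SPT ordering.
SPT order: [7, 8, 9]
Completion times:
  Job 1: p=7, C=7
  Job 2: p=8, C=15
  Job 3: p=9, C=24
Total completion time = 7 + 15 + 24 = 46

46


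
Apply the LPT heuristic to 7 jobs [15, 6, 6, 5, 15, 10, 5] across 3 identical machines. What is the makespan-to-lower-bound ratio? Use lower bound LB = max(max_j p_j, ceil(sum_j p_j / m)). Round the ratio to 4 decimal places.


LPT order: [15, 15, 10, 6, 6, 5, 5]
Machine loads after assignment: [21, 20, 21]
LPT makespan = 21
Lower bound = max(max_job, ceil(total/3)) = max(15, 21) = 21
Ratio = 21 / 21 = 1.0

1.0


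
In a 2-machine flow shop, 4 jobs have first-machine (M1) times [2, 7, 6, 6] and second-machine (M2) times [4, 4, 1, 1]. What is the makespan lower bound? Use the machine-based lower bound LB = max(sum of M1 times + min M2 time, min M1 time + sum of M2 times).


LB1 = sum(M1 times) + min(M2 times) = 21 + 1 = 22
LB2 = min(M1 times) + sum(M2 times) = 2 + 10 = 12
Lower bound = max(LB1, LB2) = max(22, 12) = 22

22


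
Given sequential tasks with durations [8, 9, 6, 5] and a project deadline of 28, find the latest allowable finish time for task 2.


LF(activity 2) = deadline - sum of successor durations
Successors: activities 3 through 4 with durations [6, 5]
Sum of successor durations = 11
LF = 28 - 11 = 17

17


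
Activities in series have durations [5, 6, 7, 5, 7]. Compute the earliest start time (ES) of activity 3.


Activity 3 starts after activities 1 through 2 complete.
Predecessor durations: [5, 6]
ES = 5 + 6 = 11

11


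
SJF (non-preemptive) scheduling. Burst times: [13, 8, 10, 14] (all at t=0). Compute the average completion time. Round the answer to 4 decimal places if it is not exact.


SJF order (ascending): [8, 10, 13, 14]
Completion times:
  Job 1: burst=8, C=8
  Job 2: burst=10, C=18
  Job 3: burst=13, C=31
  Job 4: burst=14, C=45
Average completion = 102/4 = 25.5

25.5


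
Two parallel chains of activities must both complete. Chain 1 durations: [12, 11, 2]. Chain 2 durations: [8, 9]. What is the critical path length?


Path A total = 12 + 11 + 2 = 25
Path B total = 8 + 9 = 17
Critical path = longest path = max(25, 17) = 25

25


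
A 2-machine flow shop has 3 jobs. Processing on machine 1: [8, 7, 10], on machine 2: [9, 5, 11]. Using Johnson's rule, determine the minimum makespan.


Apply Johnson's rule:
  Group 1 (a <= b): [(1, 8, 9), (3, 10, 11)]
  Group 2 (a > b): [(2, 7, 5)]
Optimal job order: [1, 3, 2]
Schedule:
  Job 1: M1 done at 8, M2 done at 17
  Job 3: M1 done at 18, M2 done at 29
  Job 2: M1 done at 25, M2 done at 34
Makespan = 34

34


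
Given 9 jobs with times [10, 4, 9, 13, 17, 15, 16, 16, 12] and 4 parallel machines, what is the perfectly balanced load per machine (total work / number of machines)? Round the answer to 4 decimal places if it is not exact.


Total processing time = 10 + 4 + 9 + 13 + 17 + 15 + 16 + 16 + 12 = 112
Number of machines = 4
Ideal balanced load = 112 / 4 = 28.0

28.0


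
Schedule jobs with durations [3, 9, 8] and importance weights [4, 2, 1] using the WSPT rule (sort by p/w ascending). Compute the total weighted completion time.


Compute p/w ratios and sort ascending (WSPT): [(3, 4), (9, 2), (8, 1)]
Compute weighted completion times:
  Job (p=3,w=4): C=3, w*C=4*3=12
  Job (p=9,w=2): C=12, w*C=2*12=24
  Job (p=8,w=1): C=20, w*C=1*20=20
Total weighted completion time = 56

56


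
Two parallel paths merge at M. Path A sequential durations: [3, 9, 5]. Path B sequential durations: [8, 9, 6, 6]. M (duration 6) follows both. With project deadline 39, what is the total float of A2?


Forward pass: ES(A2) = sum of predecessors on chain A = 3
EF = ES + duration = 3 + 9 = 12
Backward pass: LF(M) = deadline = 39; LS(M) = 39 - 6 = 33
LF(A2) = LS(M) - sum(successors on chain A) = 33 - 5 = 28
LS = LF - duration = 28 - 9 = 19
Total float = LS - ES = 19 - 3 = 16

16


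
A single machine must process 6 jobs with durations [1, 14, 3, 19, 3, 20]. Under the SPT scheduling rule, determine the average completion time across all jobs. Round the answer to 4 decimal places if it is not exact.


Sort jobs by processing time (SPT order): [1, 3, 3, 14, 19, 20]
Compute completion times sequentially:
  Job 1: processing = 1, completes at 1
  Job 2: processing = 3, completes at 4
  Job 3: processing = 3, completes at 7
  Job 4: processing = 14, completes at 21
  Job 5: processing = 19, completes at 40
  Job 6: processing = 20, completes at 60
Sum of completion times = 133
Average completion time = 133/6 = 22.1667

22.1667


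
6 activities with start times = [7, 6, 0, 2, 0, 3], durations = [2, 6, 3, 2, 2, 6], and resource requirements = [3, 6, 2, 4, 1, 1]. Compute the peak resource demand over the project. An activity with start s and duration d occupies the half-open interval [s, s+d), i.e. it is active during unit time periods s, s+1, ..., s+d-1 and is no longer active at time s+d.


Each activity i is active on [start_i, start_i + duration_i).
Compute total resource usage per time slot:
  t=0: active resources = [2, 1], total = 3
  t=1: active resources = [2, 1], total = 3
  t=2: active resources = [2, 4], total = 6
  t=3: active resources = [4, 1], total = 5
  t=4: active resources = [1], total = 1
  t=5: active resources = [1], total = 1
  t=6: active resources = [6, 1], total = 7
  t=7: active resources = [3, 6, 1], total = 10
  t=8: active resources = [3, 6, 1], total = 10
  t=9: active resources = [6], total = 6
  t=10: active resources = [6], total = 6
  t=11: active resources = [6], total = 6
Peak resource demand = 10

10


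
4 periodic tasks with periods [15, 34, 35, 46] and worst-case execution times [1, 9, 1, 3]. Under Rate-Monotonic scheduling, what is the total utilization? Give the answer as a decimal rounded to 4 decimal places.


Compute individual utilizations (exact fractions):
  Task 1: C/T = 1/15 (approx. 0.0667)
  Task 2: C/T = 9/34 (approx. 0.2647)
  Task 3: C/T = 1/35 (approx. 0.0286)
  Task 4: C/T = 3/46 (approx. 0.0652)
Total utilization U = 1/15 + 9/34 + 1/35 + 3/46 = 3491/8211
Rounded to 4 decimal places: U = 0.4252
RM (Liu & Layland) bound for 4 tasks = 0.756828; compare with U = 3491/8211 (approx. 0.425161)
U <= bound, so schedulable by RM sufficient condition.

0.4252


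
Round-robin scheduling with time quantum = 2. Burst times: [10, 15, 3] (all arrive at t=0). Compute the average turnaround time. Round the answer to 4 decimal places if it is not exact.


Time quantum = 2
Execution trace:
  J1 runs 2 units, time = 2
  J2 runs 2 units, time = 4
  J3 runs 2 units, time = 6
  J1 runs 2 units, time = 8
  J2 runs 2 units, time = 10
  J3 runs 1 units, time = 11
  J1 runs 2 units, time = 13
  J2 runs 2 units, time = 15
  J1 runs 2 units, time = 17
  J2 runs 2 units, time = 19
  J1 runs 2 units, time = 21
  J2 runs 2 units, time = 23
  J2 runs 2 units, time = 25
  J2 runs 2 units, time = 27
  J2 runs 1 units, time = 28
Finish times: [21, 28, 11]
Average turnaround = 60/3 = 20.0

20.0


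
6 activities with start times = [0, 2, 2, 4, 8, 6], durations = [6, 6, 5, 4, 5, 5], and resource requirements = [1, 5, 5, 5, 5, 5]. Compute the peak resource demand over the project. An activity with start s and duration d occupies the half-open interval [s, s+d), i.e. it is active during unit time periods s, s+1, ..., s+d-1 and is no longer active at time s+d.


Each activity i is active on [start_i, start_i + duration_i).
Compute total resource usage per time slot:
  t=0: active resources = [1], total = 1
  t=1: active resources = [1], total = 1
  t=2: active resources = [1, 5, 5], total = 11
  t=3: active resources = [1, 5, 5], total = 11
  t=4: active resources = [1, 5, 5, 5], total = 16
  t=5: active resources = [1, 5, 5, 5], total = 16
  t=6: active resources = [5, 5, 5, 5], total = 20
  t=7: active resources = [5, 5, 5], total = 15
  t=8: active resources = [5, 5], total = 10
  t=9: active resources = [5, 5], total = 10
  t=10: active resources = [5, 5], total = 10
  t=11: active resources = [5], total = 5
  t=12: active resources = [5], total = 5
Peak resource demand = 20

20


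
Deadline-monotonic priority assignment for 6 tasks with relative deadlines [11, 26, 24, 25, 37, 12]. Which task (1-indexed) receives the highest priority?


Sort tasks by relative deadline (ascending):
  Task 1: deadline = 11
  Task 6: deadline = 12
  Task 3: deadline = 24
  Task 4: deadline = 25
  Task 2: deadline = 26
  Task 5: deadline = 37
Priority order (highest first): [1, 6, 3, 4, 2, 5]
Highest priority task = 1

1


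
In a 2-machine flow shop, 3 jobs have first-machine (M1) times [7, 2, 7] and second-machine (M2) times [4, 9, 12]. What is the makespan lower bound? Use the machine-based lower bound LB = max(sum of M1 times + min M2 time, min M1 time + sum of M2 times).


LB1 = sum(M1 times) + min(M2 times) = 16 + 4 = 20
LB2 = min(M1 times) + sum(M2 times) = 2 + 25 = 27
Lower bound = max(LB1, LB2) = max(20, 27) = 27

27


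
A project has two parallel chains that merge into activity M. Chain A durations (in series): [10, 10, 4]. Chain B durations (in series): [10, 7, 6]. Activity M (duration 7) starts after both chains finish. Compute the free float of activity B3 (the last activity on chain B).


ES(B3) = sum of predecessors on chain B = 17
EF(B3) = ES + duration = 17 + 6 = 23
Successor of B3 is M. ES(M) = max(sum(A), sum(B)) = max(24, 23) = 24
Free float = ES(successor) - EF(current) = 24 - 23 = 1

1


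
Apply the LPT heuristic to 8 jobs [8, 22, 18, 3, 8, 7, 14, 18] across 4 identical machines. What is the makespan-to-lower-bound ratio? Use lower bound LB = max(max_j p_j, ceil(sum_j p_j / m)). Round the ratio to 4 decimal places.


LPT order: [22, 18, 18, 14, 8, 8, 7, 3]
Machine loads after assignment: [25, 26, 25, 22]
LPT makespan = 26
Lower bound = max(max_job, ceil(total/4)) = max(22, 25) = 25
Ratio = 26 / 25 = 1.04

1.04


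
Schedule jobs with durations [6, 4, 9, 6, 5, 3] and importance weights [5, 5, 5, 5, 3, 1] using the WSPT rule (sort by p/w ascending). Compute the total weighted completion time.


Compute p/w ratios and sort ascending (WSPT): [(4, 5), (6, 5), (6, 5), (5, 3), (9, 5), (3, 1)]
Compute weighted completion times:
  Job (p=4,w=5): C=4, w*C=5*4=20
  Job (p=6,w=5): C=10, w*C=5*10=50
  Job (p=6,w=5): C=16, w*C=5*16=80
  Job (p=5,w=3): C=21, w*C=3*21=63
  Job (p=9,w=5): C=30, w*C=5*30=150
  Job (p=3,w=1): C=33, w*C=1*33=33
Total weighted completion time = 396

396


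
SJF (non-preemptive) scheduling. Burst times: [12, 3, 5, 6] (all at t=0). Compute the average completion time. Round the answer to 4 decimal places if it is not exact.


SJF order (ascending): [3, 5, 6, 12]
Completion times:
  Job 1: burst=3, C=3
  Job 2: burst=5, C=8
  Job 3: burst=6, C=14
  Job 4: burst=12, C=26
Average completion = 51/4 = 12.75

12.75


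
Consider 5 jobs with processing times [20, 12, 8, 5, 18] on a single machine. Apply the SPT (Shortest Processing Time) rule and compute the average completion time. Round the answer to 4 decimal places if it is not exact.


Sort jobs by processing time (SPT order): [5, 8, 12, 18, 20]
Compute completion times sequentially:
  Job 1: processing = 5, completes at 5
  Job 2: processing = 8, completes at 13
  Job 3: processing = 12, completes at 25
  Job 4: processing = 18, completes at 43
  Job 5: processing = 20, completes at 63
Sum of completion times = 149
Average completion time = 149/5 = 29.8

29.8


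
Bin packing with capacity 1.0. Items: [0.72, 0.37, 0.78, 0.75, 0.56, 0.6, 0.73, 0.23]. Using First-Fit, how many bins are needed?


Place items sequentially using First-Fit:
  Item 0.72 -> new Bin 1
  Item 0.37 -> new Bin 2
  Item 0.78 -> new Bin 3
  Item 0.75 -> new Bin 4
  Item 0.56 -> Bin 2 (now 0.93)
  Item 0.6 -> new Bin 5
  Item 0.73 -> new Bin 6
  Item 0.23 -> Bin 1 (now 0.95)
Total bins used = 6

6


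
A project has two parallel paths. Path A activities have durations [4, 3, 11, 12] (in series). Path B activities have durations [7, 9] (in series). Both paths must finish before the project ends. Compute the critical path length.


Path A total = 4 + 3 + 11 + 12 = 30
Path B total = 7 + 9 = 16
Critical path = longest path = max(30, 16) = 30

30


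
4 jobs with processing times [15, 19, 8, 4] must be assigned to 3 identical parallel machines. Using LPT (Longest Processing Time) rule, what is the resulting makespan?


Sort jobs in decreasing order (LPT): [19, 15, 8, 4]
Assign each job to the least loaded machine:
  Machine 1: jobs [19], load = 19
  Machine 2: jobs [15], load = 15
  Machine 3: jobs [8, 4], load = 12
Makespan = max load = 19

19


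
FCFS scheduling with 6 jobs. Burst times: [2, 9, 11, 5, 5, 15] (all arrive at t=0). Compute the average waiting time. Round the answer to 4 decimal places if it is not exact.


FCFS order (as given): [2, 9, 11, 5, 5, 15]
Waiting times:
  Job 1: wait = 0
  Job 2: wait = 2
  Job 3: wait = 11
  Job 4: wait = 22
  Job 5: wait = 27
  Job 6: wait = 32
Sum of waiting times = 94
Average waiting time = 94/6 = 15.6667

15.6667


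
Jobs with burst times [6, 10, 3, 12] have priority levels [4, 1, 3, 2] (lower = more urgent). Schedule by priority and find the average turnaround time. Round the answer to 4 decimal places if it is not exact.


Sort by priority (ascending = highest first):
Order: [(1, 10), (2, 12), (3, 3), (4, 6)]
Completion times:
  Priority 1, burst=10, C=10
  Priority 2, burst=12, C=22
  Priority 3, burst=3, C=25
  Priority 4, burst=6, C=31
Average turnaround = 88/4 = 22.0

22.0


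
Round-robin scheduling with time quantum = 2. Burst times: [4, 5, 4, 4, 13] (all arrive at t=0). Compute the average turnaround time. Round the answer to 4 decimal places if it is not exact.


Time quantum = 2
Execution trace:
  J1 runs 2 units, time = 2
  J2 runs 2 units, time = 4
  J3 runs 2 units, time = 6
  J4 runs 2 units, time = 8
  J5 runs 2 units, time = 10
  J1 runs 2 units, time = 12
  J2 runs 2 units, time = 14
  J3 runs 2 units, time = 16
  J4 runs 2 units, time = 18
  J5 runs 2 units, time = 20
  J2 runs 1 units, time = 21
  J5 runs 2 units, time = 23
  J5 runs 2 units, time = 25
  J5 runs 2 units, time = 27
  J5 runs 2 units, time = 29
  J5 runs 1 units, time = 30
Finish times: [12, 21, 16, 18, 30]
Average turnaround = 97/5 = 19.4

19.4


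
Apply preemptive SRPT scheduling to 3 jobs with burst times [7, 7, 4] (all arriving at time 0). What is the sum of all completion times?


Since all jobs arrive at t=0, SRPT equals SPT ordering.
SPT order: [4, 7, 7]
Completion times:
  Job 1: p=4, C=4
  Job 2: p=7, C=11
  Job 3: p=7, C=18
Total completion time = 4 + 11 + 18 = 33

33


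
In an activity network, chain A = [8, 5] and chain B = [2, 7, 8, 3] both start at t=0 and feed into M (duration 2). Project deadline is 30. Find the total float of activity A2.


Forward pass: ES(A2) = sum of predecessors on chain A = 8
EF = ES + duration = 8 + 5 = 13
Backward pass: LF(M) = deadline = 30; LS(M) = 30 - 2 = 28
LF(A2) = LS(M) - sum(successors on chain A) = 28 - 0 = 28
LS = LF - duration = 28 - 5 = 23
Total float = LS - ES = 23 - 8 = 15

15


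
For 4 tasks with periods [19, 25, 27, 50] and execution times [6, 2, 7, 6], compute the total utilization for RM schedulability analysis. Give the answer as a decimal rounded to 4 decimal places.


Compute individual utilizations (exact fractions):
  Task 1: C/T = 6/19 (approx. 0.3158)
  Task 2: C/T = 2/25 (approx. 0.08)
  Task 3: C/T = 7/27 (approx. 0.2593)
  Task 4: C/T = 6/50 = 3/25 (approx. 0.12)
Total utilization U = 6/19 + 2/25 + 7/27 + 3/25 = 1988/2565
Rounded to 4 decimal places: U = 0.7750
RM (Liu & Layland) bound for 4 tasks = 0.756828; compare with U = 1988/2565 (approx. 0.775049)
bound < U <= 1, so the RM sufficient condition is not met (inconclusive; an exact test such as response-time analysis is needed).

0.7750


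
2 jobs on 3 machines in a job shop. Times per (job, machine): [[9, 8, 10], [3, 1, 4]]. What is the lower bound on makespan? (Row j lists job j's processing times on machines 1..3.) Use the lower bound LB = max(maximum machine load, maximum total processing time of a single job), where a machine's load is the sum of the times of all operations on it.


Machine loads:
  Machine 1: 9 + 3 = 12
  Machine 2: 8 + 1 = 9
  Machine 3: 10 + 4 = 14
Max machine load = 14
Job totals:
  Job 1: 27
  Job 2: 8
Max job total = 27
Lower bound = max(14, 27) = 27

27


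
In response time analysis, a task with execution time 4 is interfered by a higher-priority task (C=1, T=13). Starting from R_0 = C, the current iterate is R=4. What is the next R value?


R_next = C + ceil(R_prev / T_hp) * C_hp
ceil(4 / 13) = ceil(0.3077) = 1
Interference = 1 * 1 = 1
R_next = 4 + 1 = 5

5


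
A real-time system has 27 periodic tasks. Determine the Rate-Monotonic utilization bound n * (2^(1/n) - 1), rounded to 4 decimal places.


Compute 2^(1/27) = 1.0260044847
Subtract 1: 1.0260044847 - 1 = 0.0260044847
Multiply by n: 27 * 0.0260044847 = 0.7021210869
Round to 4 dp: 0.7021

0.7021


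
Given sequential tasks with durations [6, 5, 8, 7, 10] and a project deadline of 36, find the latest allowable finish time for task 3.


LF(activity 3) = deadline - sum of successor durations
Successors: activities 4 through 5 with durations [7, 10]
Sum of successor durations = 17
LF = 36 - 17 = 19

19


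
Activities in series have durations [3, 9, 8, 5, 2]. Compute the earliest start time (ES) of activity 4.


Activity 4 starts after activities 1 through 3 complete.
Predecessor durations: [3, 9, 8]
ES = 3 + 9 + 8 = 20

20


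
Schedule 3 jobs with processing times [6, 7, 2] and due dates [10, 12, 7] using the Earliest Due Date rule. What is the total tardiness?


Sort by due date (EDD order): [(2, 7), (6, 10), (7, 12)]
Compute completion times and tardiness:
  Job 1: p=2, d=7, C=2, tardiness=max(0,2-7)=0
  Job 2: p=6, d=10, C=8, tardiness=max(0,8-10)=0
  Job 3: p=7, d=12, C=15, tardiness=max(0,15-12)=3
Total tardiness = 3

3


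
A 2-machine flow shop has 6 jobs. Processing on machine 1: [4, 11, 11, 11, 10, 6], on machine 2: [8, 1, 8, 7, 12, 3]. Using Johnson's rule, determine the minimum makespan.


Apply Johnson's rule:
  Group 1 (a <= b): [(1, 4, 8), (5, 10, 12)]
  Group 2 (a > b): [(3, 11, 8), (4, 11, 7), (6, 6, 3), (2, 11, 1)]
Optimal job order: [1, 5, 3, 4, 6, 2]
Schedule:
  Job 1: M1 done at 4, M2 done at 12
  Job 5: M1 done at 14, M2 done at 26
  Job 3: M1 done at 25, M2 done at 34
  Job 4: M1 done at 36, M2 done at 43
  Job 6: M1 done at 42, M2 done at 46
  Job 2: M1 done at 53, M2 done at 54
Makespan = 54

54


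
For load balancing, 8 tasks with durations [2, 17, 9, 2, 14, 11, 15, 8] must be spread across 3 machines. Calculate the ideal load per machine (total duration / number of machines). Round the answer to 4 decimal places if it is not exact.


Total processing time = 2 + 17 + 9 + 2 + 14 + 11 + 15 + 8 = 78
Number of machines = 3
Ideal balanced load = 78 / 3 = 26.0

26.0


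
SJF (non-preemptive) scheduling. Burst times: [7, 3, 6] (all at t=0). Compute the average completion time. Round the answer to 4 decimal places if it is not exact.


SJF order (ascending): [3, 6, 7]
Completion times:
  Job 1: burst=3, C=3
  Job 2: burst=6, C=9
  Job 3: burst=7, C=16
Average completion = 28/3 = 9.3333

9.3333


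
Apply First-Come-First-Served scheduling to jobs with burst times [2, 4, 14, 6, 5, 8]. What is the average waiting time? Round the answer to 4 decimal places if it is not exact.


FCFS order (as given): [2, 4, 14, 6, 5, 8]
Waiting times:
  Job 1: wait = 0
  Job 2: wait = 2
  Job 3: wait = 6
  Job 4: wait = 20
  Job 5: wait = 26
  Job 6: wait = 31
Sum of waiting times = 85
Average waiting time = 85/6 = 14.1667

14.1667


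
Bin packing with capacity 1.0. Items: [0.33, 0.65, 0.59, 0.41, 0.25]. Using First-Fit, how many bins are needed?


Place items sequentially using First-Fit:
  Item 0.33 -> new Bin 1
  Item 0.65 -> Bin 1 (now 0.98)
  Item 0.59 -> new Bin 2
  Item 0.41 -> Bin 2 (now 1.0)
  Item 0.25 -> new Bin 3
Total bins used = 3

3


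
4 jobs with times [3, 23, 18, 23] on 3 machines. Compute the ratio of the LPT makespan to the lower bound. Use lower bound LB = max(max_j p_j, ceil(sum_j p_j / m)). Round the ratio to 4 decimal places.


LPT order: [23, 23, 18, 3]
Machine loads after assignment: [23, 23, 21]
LPT makespan = 23
Lower bound = max(max_job, ceil(total/3)) = max(23, 23) = 23
Ratio = 23 / 23 = 1.0

1.0


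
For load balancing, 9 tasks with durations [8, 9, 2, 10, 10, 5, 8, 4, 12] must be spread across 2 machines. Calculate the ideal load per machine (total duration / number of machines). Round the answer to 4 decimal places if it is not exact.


Total processing time = 8 + 9 + 2 + 10 + 10 + 5 + 8 + 4 + 12 = 68
Number of machines = 2
Ideal balanced load = 68 / 2 = 34.0

34.0


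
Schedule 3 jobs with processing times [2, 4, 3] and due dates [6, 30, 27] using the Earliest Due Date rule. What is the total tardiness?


Sort by due date (EDD order): [(2, 6), (3, 27), (4, 30)]
Compute completion times and tardiness:
  Job 1: p=2, d=6, C=2, tardiness=max(0,2-6)=0
  Job 2: p=3, d=27, C=5, tardiness=max(0,5-27)=0
  Job 3: p=4, d=30, C=9, tardiness=max(0,9-30)=0
Total tardiness = 0

0


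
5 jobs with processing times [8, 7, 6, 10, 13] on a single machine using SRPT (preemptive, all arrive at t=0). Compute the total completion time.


Since all jobs arrive at t=0, SRPT equals SPT ordering.
SPT order: [6, 7, 8, 10, 13]
Completion times:
  Job 1: p=6, C=6
  Job 2: p=7, C=13
  Job 3: p=8, C=21
  Job 4: p=10, C=31
  Job 5: p=13, C=44
Total completion time = 6 + 13 + 21 + 31 + 44 = 115

115


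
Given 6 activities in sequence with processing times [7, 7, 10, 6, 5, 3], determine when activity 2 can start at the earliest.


Activity 2 starts after activities 1 through 1 complete.
Predecessor durations: [7]
ES = 7 = 7

7


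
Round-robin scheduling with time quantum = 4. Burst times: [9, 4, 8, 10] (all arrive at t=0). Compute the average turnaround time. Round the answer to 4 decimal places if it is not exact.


Time quantum = 4
Execution trace:
  J1 runs 4 units, time = 4
  J2 runs 4 units, time = 8
  J3 runs 4 units, time = 12
  J4 runs 4 units, time = 16
  J1 runs 4 units, time = 20
  J3 runs 4 units, time = 24
  J4 runs 4 units, time = 28
  J1 runs 1 units, time = 29
  J4 runs 2 units, time = 31
Finish times: [29, 8, 24, 31]
Average turnaround = 92/4 = 23.0

23.0


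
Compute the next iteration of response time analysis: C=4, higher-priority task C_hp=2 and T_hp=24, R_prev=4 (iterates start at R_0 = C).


R_next = C + ceil(R_prev / T_hp) * C_hp
ceil(4 / 24) = ceil(0.1667) = 1
Interference = 1 * 2 = 2
R_next = 4 + 2 = 6

6


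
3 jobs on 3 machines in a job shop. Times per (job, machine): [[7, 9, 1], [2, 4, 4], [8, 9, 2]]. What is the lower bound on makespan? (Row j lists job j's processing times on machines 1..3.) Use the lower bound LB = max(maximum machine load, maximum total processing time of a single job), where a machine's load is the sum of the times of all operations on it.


Machine loads:
  Machine 1: 7 + 2 + 8 = 17
  Machine 2: 9 + 4 + 9 = 22
  Machine 3: 1 + 4 + 2 = 7
Max machine load = 22
Job totals:
  Job 1: 17
  Job 2: 10
  Job 3: 19
Max job total = 19
Lower bound = max(22, 19) = 22

22


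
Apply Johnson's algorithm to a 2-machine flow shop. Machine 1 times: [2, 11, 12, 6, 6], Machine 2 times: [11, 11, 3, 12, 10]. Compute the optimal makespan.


Apply Johnson's rule:
  Group 1 (a <= b): [(1, 2, 11), (4, 6, 12), (5, 6, 10), (2, 11, 11)]
  Group 2 (a > b): [(3, 12, 3)]
Optimal job order: [1, 4, 5, 2, 3]
Schedule:
  Job 1: M1 done at 2, M2 done at 13
  Job 4: M1 done at 8, M2 done at 25
  Job 5: M1 done at 14, M2 done at 35
  Job 2: M1 done at 25, M2 done at 46
  Job 3: M1 done at 37, M2 done at 49
Makespan = 49

49


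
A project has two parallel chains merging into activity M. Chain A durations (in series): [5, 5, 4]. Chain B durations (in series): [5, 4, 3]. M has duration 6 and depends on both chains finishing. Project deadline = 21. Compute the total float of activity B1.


Forward pass: ES(B1) = sum of predecessors on chain B = 0
EF = ES + duration = 0 + 5 = 5
Backward pass: LF(M) = deadline = 21; LS(M) = 21 - 6 = 15
LF(B1) = LS(M) - sum(successors on chain B) = 15 - 7 = 8
LS = LF - duration = 8 - 5 = 3
Total float = LS - ES = 3 - 0 = 3

3


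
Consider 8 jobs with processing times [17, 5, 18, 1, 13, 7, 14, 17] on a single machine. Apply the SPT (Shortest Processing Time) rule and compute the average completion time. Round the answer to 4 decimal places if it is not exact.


Sort jobs by processing time (SPT order): [1, 5, 7, 13, 14, 17, 17, 18]
Compute completion times sequentially:
  Job 1: processing = 1, completes at 1
  Job 2: processing = 5, completes at 6
  Job 3: processing = 7, completes at 13
  Job 4: processing = 13, completes at 26
  Job 5: processing = 14, completes at 40
  Job 6: processing = 17, completes at 57
  Job 7: processing = 17, completes at 74
  Job 8: processing = 18, completes at 92
Sum of completion times = 309
Average completion time = 309/8 = 38.625

38.625


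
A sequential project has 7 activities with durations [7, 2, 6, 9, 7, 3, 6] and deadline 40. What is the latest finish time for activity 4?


LF(activity 4) = deadline - sum of successor durations
Successors: activities 5 through 7 with durations [7, 3, 6]
Sum of successor durations = 16
LF = 40 - 16 = 24

24


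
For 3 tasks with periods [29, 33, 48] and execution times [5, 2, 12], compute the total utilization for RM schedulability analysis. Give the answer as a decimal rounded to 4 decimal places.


Compute individual utilizations (exact fractions):
  Task 1: C/T = 5/29 (approx. 0.1724)
  Task 2: C/T = 2/33 (approx. 0.0606)
  Task 3: C/T = 12/48 = 1/4 (approx. 0.25)
Total utilization U = 5/29 + 2/33 + 1/4 = 1849/3828
Rounded to 4 decimal places: U = 0.4830
RM (Liu & Layland) bound for 3 tasks = 0.779763; compare with U = 1849/3828 (approx. 0.483020)
U <= bound, so schedulable by RM sufficient condition.

0.4830


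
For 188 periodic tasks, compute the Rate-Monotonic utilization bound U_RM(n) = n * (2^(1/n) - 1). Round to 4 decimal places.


Compute 2^(1/188) = 1.0036937583
Subtract 1: 1.0036937583 - 1 = 0.0036937583
Multiply by n: 188 * 0.0036937583 = 0.6944265604
Round to 4 dp: 0.6944

0.6944


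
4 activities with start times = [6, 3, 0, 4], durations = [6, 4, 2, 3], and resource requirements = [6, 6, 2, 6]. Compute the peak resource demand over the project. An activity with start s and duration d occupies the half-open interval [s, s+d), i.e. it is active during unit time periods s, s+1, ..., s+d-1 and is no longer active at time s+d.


Each activity i is active on [start_i, start_i + duration_i).
Compute total resource usage per time slot:
  t=0: active resources = [2], total = 2
  t=1: active resources = [2], total = 2
  t=2: active resources = [], total = 0
  t=3: active resources = [6], total = 6
  t=4: active resources = [6, 6], total = 12
  t=5: active resources = [6, 6], total = 12
  t=6: active resources = [6, 6, 6], total = 18
  t=7: active resources = [6], total = 6
  t=8: active resources = [6], total = 6
  t=9: active resources = [6], total = 6
  t=10: active resources = [6], total = 6
  t=11: active resources = [6], total = 6
Peak resource demand = 18

18


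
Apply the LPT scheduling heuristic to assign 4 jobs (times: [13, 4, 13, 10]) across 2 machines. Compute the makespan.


Sort jobs in decreasing order (LPT): [13, 13, 10, 4]
Assign each job to the least loaded machine:
  Machine 1: jobs [13, 10], load = 23
  Machine 2: jobs [13, 4], load = 17
Makespan = max load = 23

23


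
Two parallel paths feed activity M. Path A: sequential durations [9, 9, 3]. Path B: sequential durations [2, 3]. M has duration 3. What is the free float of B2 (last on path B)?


ES(B2) = sum of predecessors on chain B = 2
EF(B2) = ES + duration = 2 + 3 = 5
Successor of B2 is M. ES(M) = max(sum(A), sum(B)) = max(21, 5) = 21
Free float = ES(successor) - EF(current) = 21 - 5 = 16

16


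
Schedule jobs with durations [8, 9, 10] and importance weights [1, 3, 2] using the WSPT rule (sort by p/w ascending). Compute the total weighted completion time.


Compute p/w ratios and sort ascending (WSPT): [(9, 3), (10, 2), (8, 1)]
Compute weighted completion times:
  Job (p=9,w=3): C=9, w*C=3*9=27
  Job (p=10,w=2): C=19, w*C=2*19=38
  Job (p=8,w=1): C=27, w*C=1*27=27
Total weighted completion time = 92

92


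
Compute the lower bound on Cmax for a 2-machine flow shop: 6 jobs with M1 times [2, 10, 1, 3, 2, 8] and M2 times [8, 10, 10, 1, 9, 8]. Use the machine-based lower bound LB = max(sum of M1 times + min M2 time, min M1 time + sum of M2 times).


LB1 = sum(M1 times) + min(M2 times) = 26 + 1 = 27
LB2 = min(M1 times) + sum(M2 times) = 1 + 46 = 47
Lower bound = max(LB1, LB2) = max(27, 47) = 47

47


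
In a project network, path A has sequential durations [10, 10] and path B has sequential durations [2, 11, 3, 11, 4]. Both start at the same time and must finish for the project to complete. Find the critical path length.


Path A total = 10 + 10 = 20
Path B total = 2 + 11 + 3 + 11 + 4 = 31
Critical path = longest path = max(20, 31) = 31

31


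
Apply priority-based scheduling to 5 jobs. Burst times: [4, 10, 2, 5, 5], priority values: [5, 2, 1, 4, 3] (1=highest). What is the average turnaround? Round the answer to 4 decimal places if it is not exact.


Sort by priority (ascending = highest first):
Order: [(1, 2), (2, 10), (3, 5), (4, 5), (5, 4)]
Completion times:
  Priority 1, burst=2, C=2
  Priority 2, burst=10, C=12
  Priority 3, burst=5, C=17
  Priority 4, burst=5, C=22
  Priority 5, burst=4, C=26
Average turnaround = 79/5 = 15.8

15.8


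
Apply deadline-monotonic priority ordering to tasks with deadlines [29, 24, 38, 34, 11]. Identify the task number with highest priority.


Sort tasks by relative deadline (ascending):
  Task 5: deadline = 11
  Task 2: deadline = 24
  Task 1: deadline = 29
  Task 4: deadline = 34
  Task 3: deadline = 38
Priority order (highest first): [5, 2, 1, 4, 3]
Highest priority task = 5

5


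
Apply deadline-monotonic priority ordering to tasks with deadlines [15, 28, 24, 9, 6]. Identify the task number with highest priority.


Sort tasks by relative deadline (ascending):
  Task 5: deadline = 6
  Task 4: deadline = 9
  Task 1: deadline = 15
  Task 3: deadline = 24
  Task 2: deadline = 28
Priority order (highest first): [5, 4, 1, 3, 2]
Highest priority task = 5

5


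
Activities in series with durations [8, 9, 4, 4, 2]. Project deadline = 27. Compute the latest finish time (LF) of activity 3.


LF(activity 3) = deadline - sum of successor durations
Successors: activities 4 through 5 with durations [4, 2]
Sum of successor durations = 6
LF = 27 - 6 = 21

21


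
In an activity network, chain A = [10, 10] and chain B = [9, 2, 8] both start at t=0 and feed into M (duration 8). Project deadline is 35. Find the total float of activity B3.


Forward pass: ES(B3) = sum of predecessors on chain B = 11
EF = ES + duration = 11 + 8 = 19
Backward pass: LF(M) = deadline = 35; LS(M) = 35 - 8 = 27
LF(B3) = LS(M) - sum(successors on chain B) = 27 - 0 = 27
LS = LF - duration = 27 - 8 = 19
Total float = LS - ES = 19 - 11 = 8

8


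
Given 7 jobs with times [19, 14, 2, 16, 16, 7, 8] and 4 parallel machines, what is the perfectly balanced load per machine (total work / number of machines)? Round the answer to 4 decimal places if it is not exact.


Total processing time = 19 + 14 + 2 + 16 + 16 + 7 + 8 = 82
Number of machines = 4
Ideal balanced load = 82 / 4 = 20.5

20.5


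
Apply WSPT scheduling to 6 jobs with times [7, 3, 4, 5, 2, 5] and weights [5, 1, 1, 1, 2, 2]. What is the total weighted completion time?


Compute p/w ratios and sort ascending (WSPT): [(2, 2), (7, 5), (5, 2), (3, 1), (4, 1), (5, 1)]
Compute weighted completion times:
  Job (p=2,w=2): C=2, w*C=2*2=4
  Job (p=7,w=5): C=9, w*C=5*9=45
  Job (p=5,w=2): C=14, w*C=2*14=28
  Job (p=3,w=1): C=17, w*C=1*17=17
  Job (p=4,w=1): C=21, w*C=1*21=21
  Job (p=5,w=1): C=26, w*C=1*26=26
Total weighted completion time = 141

141


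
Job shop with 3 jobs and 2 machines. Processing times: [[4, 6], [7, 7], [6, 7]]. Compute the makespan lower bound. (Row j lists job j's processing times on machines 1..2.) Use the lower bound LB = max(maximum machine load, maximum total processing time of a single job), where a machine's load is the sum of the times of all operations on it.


Machine loads:
  Machine 1: 4 + 7 + 6 = 17
  Machine 2: 6 + 7 + 7 = 20
Max machine load = 20
Job totals:
  Job 1: 10
  Job 2: 14
  Job 3: 13
Max job total = 14
Lower bound = max(20, 14) = 20

20


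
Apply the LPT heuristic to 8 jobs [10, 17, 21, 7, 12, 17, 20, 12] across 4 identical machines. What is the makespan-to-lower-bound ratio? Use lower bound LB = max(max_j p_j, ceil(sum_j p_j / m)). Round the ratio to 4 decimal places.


LPT order: [21, 20, 17, 17, 12, 12, 10, 7]
Machine loads after assignment: [28, 30, 29, 29]
LPT makespan = 30
Lower bound = max(max_job, ceil(total/4)) = max(21, 29) = 29
Ratio = 30 / 29 = 1.0345

1.0345


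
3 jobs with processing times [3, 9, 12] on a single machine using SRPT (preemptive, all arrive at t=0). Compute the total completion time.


Since all jobs arrive at t=0, SRPT equals SPT ordering.
SPT order: [3, 9, 12]
Completion times:
  Job 1: p=3, C=3
  Job 2: p=9, C=12
  Job 3: p=12, C=24
Total completion time = 3 + 12 + 24 = 39

39


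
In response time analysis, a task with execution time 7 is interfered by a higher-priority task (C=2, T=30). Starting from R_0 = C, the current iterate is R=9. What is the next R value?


R_next = C + ceil(R_prev / T_hp) * C_hp
ceil(9 / 30) = ceil(0.3) = 1
Interference = 1 * 2 = 2
R_next = 7 + 2 = 9
R_next = R_prev, so the iteration has converged (response time = 9).

9


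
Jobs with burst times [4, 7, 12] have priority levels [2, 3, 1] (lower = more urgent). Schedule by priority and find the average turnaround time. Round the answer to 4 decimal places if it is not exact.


Sort by priority (ascending = highest first):
Order: [(1, 12), (2, 4), (3, 7)]
Completion times:
  Priority 1, burst=12, C=12
  Priority 2, burst=4, C=16
  Priority 3, burst=7, C=23
Average turnaround = 51/3 = 17.0

17.0


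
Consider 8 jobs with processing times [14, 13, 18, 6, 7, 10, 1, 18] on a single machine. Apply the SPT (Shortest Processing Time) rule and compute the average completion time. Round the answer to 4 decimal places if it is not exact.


Sort jobs by processing time (SPT order): [1, 6, 7, 10, 13, 14, 18, 18]
Compute completion times sequentially:
  Job 1: processing = 1, completes at 1
  Job 2: processing = 6, completes at 7
  Job 3: processing = 7, completes at 14
  Job 4: processing = 10, completes at 24
  Job 5: processing = 13, completes at 37
  Job 6: processing = 14, completes at 51
  Job 7: processing = 18, completes at 69
  Job 8: processing = 18, completes at 87
Sum of completion times = 290
Average completion time = 290/8 = 36.25

36.25


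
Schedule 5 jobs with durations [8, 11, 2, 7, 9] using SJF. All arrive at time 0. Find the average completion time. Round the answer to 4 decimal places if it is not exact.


SJF order (ascending): [2, 7, 8, 9, 11]
Completion times:
  Job 1: burst=2, C=2
  Job 2: burst=7, C=9
  Job 3: burst=8, C=17
  Job 4: burst=9, C=26
  Job 5: burst=11, C=37
Average completion = 91/5 = 18.2

18.2


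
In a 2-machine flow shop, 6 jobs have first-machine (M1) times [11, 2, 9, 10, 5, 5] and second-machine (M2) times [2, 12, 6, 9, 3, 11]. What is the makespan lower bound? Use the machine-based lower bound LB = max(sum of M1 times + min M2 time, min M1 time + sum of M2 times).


LB1 = sum(M1 times) + min(M2 times) = 42 + 2 = 44
LB2 = min(M1 times) + sum(M2 times) = 2 + 43 = 45
Lower bound = max(LB1, LB2) = max(44, 45) = 45

45
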